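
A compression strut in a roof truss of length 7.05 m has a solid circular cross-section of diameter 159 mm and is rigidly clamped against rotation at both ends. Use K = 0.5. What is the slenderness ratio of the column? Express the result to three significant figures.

For a solid circle r = d/4 = 159/4 = 39.75 mm
L_e = K·L = 0.5 × 7.05 m = 3.525 m = 3525.0 mm
λ = L_e / r_min = 3525.0 / 39.75 = 88.7

λ ≈ 88.7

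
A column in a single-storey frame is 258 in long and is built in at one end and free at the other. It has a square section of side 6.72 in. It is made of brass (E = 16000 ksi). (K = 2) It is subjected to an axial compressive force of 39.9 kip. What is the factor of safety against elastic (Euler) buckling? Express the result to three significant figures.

I = a⁴/12 = 6.72⁴/12 = 169.9 in⁴
Effective length L_e = K·L = 2 × 258 = 516.0 in
P_cr = π²EI / L_e² = π² × 16000×10³ × 169.9 / 516.0² = 1.008×10^5 lb
Factor of safety n = P_cr / P = 100.79 / 39.9 = 2.53

n ≈ 2.53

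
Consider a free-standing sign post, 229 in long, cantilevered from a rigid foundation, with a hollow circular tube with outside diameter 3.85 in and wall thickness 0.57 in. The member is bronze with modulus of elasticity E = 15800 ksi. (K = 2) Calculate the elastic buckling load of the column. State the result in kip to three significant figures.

P_cr ≈ 6.05 kip

Inner diameter d_i = 3.85 − 2×0.57 = 2.710 in
I = π(d_o⁴ − d_i⁴)/64 = π(3.85⁴ − 2.710⁴)/64 = 8.137 in⁴
Effective length L_e = K·L = 2 × 229 = 458.0 in
P_cr = π²EI / L_e² = π² × 15800×10³ × 8.137 / 458.0² = 6.049×10^3 lb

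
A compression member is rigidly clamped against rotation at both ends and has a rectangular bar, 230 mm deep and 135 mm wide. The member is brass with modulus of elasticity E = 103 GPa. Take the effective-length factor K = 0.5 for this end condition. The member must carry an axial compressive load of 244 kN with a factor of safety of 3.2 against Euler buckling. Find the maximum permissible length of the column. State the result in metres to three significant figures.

L_max ≈ 15.7 m

Buckling occurs about the weak axis: I_min = h·b³/12 with b = 135 mm (the shorter side).
I_min = 230×135³/12 = 4.716×10^7 mm⁴
I = 4.716×10^-5 m⁴
Required critical load P_cr = n·P = 3.2 × 244 = 780.8 kN = 7.808×10^5 N
From P_cr = π²EI/(K·L)²:  L = (1/K)·√(π²EI/P_cr) = (1/0.5)·√(π²×1.03×10^11×4.716×10^-5/7.808×10^5)
L = 15.7 m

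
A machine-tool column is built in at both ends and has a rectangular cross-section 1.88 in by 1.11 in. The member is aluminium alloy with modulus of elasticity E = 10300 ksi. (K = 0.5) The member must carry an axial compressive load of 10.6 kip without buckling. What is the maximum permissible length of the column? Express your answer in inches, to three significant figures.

L_max ≈ 90.7 in

Buckling occurs about the weak axis: I_min = h·b³/12 with b = 1.11 in (the shorter side).
I_min = 1.88×1.11³/12 = 0.2143 in⁴
At the buckling limit P_cr = P = 1.060×10^4 lb
From P_cr = π²EI/(K·L)²:  L = (1/K)·√(π²EI/P_cr) = (1/0.5)·√(π²×1.03×10^7×0.2143/1.060×10^4)
L = 90.7 in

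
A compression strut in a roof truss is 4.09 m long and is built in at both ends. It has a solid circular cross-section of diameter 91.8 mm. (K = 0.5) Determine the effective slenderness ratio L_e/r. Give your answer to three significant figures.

For a solid circle r = d/4 = 91.8/4 = 22.95 mm
L_e = K·L = 0.5 × 4.09 m = 2.045 m = 2045.0 mm
λ = L_e / r_min = 2045.0 / 22.95 = 89.1

λ ≈ 89.1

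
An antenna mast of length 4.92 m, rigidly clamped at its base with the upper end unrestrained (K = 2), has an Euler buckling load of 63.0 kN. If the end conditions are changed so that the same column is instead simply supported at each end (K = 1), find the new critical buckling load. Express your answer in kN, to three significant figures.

P_cr ≈ 252 kN

P_cr ∝ 1/K², so P_cr,new = P_cr,old × (K_old/K_new)² = 63.0 × (2/1)²
= 63.0 × 4.000 = 252 kN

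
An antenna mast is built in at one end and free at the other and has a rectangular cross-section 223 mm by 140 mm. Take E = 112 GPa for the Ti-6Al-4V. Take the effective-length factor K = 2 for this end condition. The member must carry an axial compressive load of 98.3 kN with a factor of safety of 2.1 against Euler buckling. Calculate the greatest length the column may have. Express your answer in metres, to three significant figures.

L_max ≈ 8.26 m

Buckling occurs about the weak axis: I_min = h·b³/12 with b = 140 mm (the shorter side).
I_min = 223×140³/12 = 5.099×10^7 mm⁴
I = 5.099×10^-5 m⁴
Required critical load P_cr = n·P = 2.1 × 98.3 = 206.4 kN = 2.064×10^5 N
From P_cr = π²EI/(K·L)²:  L = (1/K)·√(π²EI/P_cr) = (1/2)·√(π²×1.12×10^11×5.099×10^-5/2.064×10^5)
L = 8.26 m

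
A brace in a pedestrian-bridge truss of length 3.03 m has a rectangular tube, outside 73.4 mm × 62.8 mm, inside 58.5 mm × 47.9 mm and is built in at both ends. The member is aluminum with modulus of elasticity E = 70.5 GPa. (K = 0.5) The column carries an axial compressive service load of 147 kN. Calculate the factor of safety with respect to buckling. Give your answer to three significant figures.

Weak-axis I_min = (h_o·b_o³ − h_i·b_i³)/12 with b_o = 62.8, b_i = 47.90 mm (shorter outer/inner sides).
I_min = (73.4×62.8³ − 58.50×47.90³)/12 = 9.792×10^5 mm⁴
I = 9.792×10^5 mm⁴ = 9.792×10^-7 m⁴
Effective length L_e = K·L = 0.5 × 3.03 = 1.515 m
P_cr = π²EI / L_e² = π² × 70.5×10⁹ × 9.792×10^-7 / 1.515² = 2.968×10^5 N
Factor of safety n = P_cr / P = 296.84 / 147 = 2.02

n ≈ 2.02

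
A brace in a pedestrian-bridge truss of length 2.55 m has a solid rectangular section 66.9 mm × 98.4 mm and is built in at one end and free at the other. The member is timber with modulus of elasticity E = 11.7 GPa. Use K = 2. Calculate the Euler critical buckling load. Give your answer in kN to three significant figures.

P_cr ≈ 10.9 kN

Buckling occurs about the weak axis: I_min = h·b³/12 with b = 66.9 mm (the shorter side).
I_min = 98.4×66.9³/12 = 2.455×10^6 mm⁴
I = 2.455×10^6 mm⁴ = 2.455×10^-6 m⁴
Effective length L_e = K·L = 2 × 2.55 = 5.100 m
P_cr = π²EI / L_e² = π² × 11.7×10⁹ × 2.455×10^-6 / 5.100² = 1.090×10^4 N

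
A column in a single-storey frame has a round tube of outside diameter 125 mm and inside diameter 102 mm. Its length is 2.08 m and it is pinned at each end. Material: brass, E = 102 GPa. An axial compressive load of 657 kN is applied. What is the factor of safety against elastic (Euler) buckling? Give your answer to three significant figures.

d_o = 125 mm, d_i = 102 mm
I = π(d_o⁴ − d_i⁴)/64 = π(125⁴ − 102.0⁴)/64 = 6.671×10^6 mm⁴
I = 6.671×10^6 mm⁴ = 6.671×10^-6 m⁴
Effective length L_e = K·L = 1 × 2.08 = 2.080 m
P_cr = π²EI / L_e² = π² × 102×10⁹ × 6.671×10^-6 / 2.080² = 1.552×10^6 N
Factor of safety n = P_cr / P = 1552.2 / 657 = 2.36

n ≈ 2.36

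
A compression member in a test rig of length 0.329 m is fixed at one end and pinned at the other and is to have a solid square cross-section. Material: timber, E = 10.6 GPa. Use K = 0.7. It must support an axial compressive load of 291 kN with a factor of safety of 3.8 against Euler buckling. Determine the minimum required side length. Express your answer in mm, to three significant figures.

Required P_cr = n·P = 3.8 × 291 = 1106 kN
L_e = K·L = 0.7 × 0.329 = 0.2303 m
Required I = P_cr·L_e²/(π²E) = 1.106×10^6 × 0.2303² / (π² × 1.06×10^10) = 5.606×10^-7 m⁴
I_req = 5.606×10^5 mm⁴
Solid square: I = a⁴/12  ⇒  a = (12I)^(1/4) = (12×5.606×10^5)^(1/4) = 50.9 mm

a ≈ 50.9 mm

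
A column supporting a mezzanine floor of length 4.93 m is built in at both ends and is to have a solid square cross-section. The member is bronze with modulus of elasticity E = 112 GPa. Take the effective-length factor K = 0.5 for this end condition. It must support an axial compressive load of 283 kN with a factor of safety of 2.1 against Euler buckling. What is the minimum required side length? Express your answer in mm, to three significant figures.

Required P_cr = n·P = 2.1 × 283 = 594.3 kN
L_e = K·L = 0.5 × 4.93 = 2.465 m
Required I = P_cr·L_e²/(π²E) = 5.943×10^5 × 2.465² / (π² × 1.12×10^11) = 3.267×10^-6 m⁴
I_req = 3.267×10^6 mm⁴
Solid square: I = a⁴/12  ⇒  a = (12I)^(1/4) = (12×3.267×10^6)^(1/4) = 79.1 mm

a ≈ 79.1 mm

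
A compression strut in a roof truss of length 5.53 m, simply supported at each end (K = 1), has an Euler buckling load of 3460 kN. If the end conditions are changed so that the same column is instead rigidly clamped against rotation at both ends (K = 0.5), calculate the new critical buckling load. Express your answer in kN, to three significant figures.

P_cr ≈ 13800 kN

P_cr ∝ 1/K², so P_cr,new = P_cr,old × (K_old/K_new)² = 3460 × (1/0.5)²
= 3460 × 4.000 = 13800 kN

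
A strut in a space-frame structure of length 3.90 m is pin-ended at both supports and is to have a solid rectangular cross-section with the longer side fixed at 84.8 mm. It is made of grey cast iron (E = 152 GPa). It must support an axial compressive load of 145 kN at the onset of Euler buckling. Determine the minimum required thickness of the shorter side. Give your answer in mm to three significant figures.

L_e = K·L = 1 × 3.90 = 3.900 m
Required I = P_cr·L_e²/(π²E) = 1.450×10^5 × 3.900² / (π² × 1.52×10^11) = 1.470×10^-6 m⁴
I_req = 1.470×10^6 mm⁴
Rectangle, weak axis: I_min = h·b³/12 with h = 84.8 mm fixed  ⇒  b = (12I/h)^(1/3) = 59.3 mm

b ≈ 59.3 mm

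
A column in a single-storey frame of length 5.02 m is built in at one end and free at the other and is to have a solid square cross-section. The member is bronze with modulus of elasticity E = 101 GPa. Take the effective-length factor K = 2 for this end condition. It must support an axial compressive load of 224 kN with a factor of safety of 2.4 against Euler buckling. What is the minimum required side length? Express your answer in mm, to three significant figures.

Required P_cr = n·P = 2.4 × 224 = 537.6 kN
L_e = K·L = 2 × 5.02 = 10.04 m
Required I = P_cr·L_e²/(π²E) = 5.376×10^5 × 10.04² / (π² × 1.01×10^11) = 5.436×10^-5 m⁴
I_req = 5.436×10^7 mm⁴
Solid square: I = a⁴/12  ⇒  a = (12I)^(1/4) = (12×5.436×10^7)^(1/4) = 160 mm

a ≈ 160 mm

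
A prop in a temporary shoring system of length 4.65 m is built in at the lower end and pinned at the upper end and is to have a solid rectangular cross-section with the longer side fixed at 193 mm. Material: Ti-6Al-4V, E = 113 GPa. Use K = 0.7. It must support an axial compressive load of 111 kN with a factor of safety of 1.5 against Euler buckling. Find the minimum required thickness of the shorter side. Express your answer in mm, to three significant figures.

b ≈ 46.2 mm

Required P_cr = n·P = 1.5 × 111 = 166.5 kN
L_e = K·L = 0.7 × 4.65 = 3.255 m
Required I = P_cr·L_e²/(π²E) = 1.665×10^5 × 3.255² / (π² × 1.13×10^11) = 1.582×10^-6 m⁴
I_req = 1.582×10^6 mm⁴
Rectangle, weak axis: I_min = h·b³/12 with h = 193 mm fixed  ⇒  b = (12I/h)^(1/3) = 46.2 mm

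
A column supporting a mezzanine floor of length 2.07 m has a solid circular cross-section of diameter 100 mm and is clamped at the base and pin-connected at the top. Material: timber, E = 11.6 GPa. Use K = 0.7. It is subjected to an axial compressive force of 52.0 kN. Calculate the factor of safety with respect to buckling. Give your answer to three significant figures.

n ≈ 5.15

I = πd⁴/64 = π×100⁴/64 = 4.909×10^6 mm⁴
I = 4.909×10^6 mm⁴ = 4.909×10^-6 m⁴
Effective length L_e = K·L = 0.7 × 2.07 = 1.449 m
P_cr = π²EI / L_e² = π² × 11.6×10⁹ × 4.909×10^-6 / 1.449² = 2.677×10^5 N
Factor of safety n = P_cr / P = 267.66 / 52.0 = 5.15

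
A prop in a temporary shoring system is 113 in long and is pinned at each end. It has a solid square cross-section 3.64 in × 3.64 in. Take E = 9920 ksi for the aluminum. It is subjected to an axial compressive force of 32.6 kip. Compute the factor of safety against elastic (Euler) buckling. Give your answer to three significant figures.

I = a⁴/12 = 3.64⁴/12 = 14.63 in⁴
Effective length L_e = K·L = 1 × 113 = 113.0 in
P_cr = π²EI / L_e² = π² × 9920×10³ × 14.63 / 113.0² = 1.122×10^5 lb
Factor of safety n = P_cr / P = 112.17 / 32.6 = 3.44

n ≈ 3.44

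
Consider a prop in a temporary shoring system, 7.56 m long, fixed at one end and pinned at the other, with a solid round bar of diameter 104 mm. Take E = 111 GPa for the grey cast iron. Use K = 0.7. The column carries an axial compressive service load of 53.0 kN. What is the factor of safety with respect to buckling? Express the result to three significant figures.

n ≈ 4.24

I = πd⁴/64 = π×104⁴/64 = 5.743×10^6 mm⁴
I = 5.743×10^6 mm⁴ = 5.743×10^-6 m⁴
Effective length L_e = K·L = 0.7 × 7.56 = 5.292 m
P_cr = π²EI / L_e² = π² × 111×10⁹ × 5.743×10^-6 / 5.292² = 2.246×10^5 N
Factor of safety n = P_cr / P = 224.64 / 53.0 = 4.24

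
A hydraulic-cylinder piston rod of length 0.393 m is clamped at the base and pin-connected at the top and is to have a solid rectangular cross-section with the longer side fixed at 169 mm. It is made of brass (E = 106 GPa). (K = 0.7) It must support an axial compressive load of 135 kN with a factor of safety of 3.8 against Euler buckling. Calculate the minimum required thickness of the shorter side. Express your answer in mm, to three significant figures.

b ≈ 13.8 mm

Required P_cr = n·P = 3.8 × 135 = 513.0 kN
L_e = K·L = 0.7 × 0.393 = 0.2751 m
Required I = P_cr·L_e²/(π²E) = 5.130×10^5 × 0.2751² / (π² × 1.06×10^11) = 3.711×10^-8 m⁴
I_req = 3.711×10^4 mm⁴
Rectangle, weak axis: I_min = h·b³/12 with h = 169 mm fixed  ⇒  b = (12I/h)^(1/3) = 13.8 mm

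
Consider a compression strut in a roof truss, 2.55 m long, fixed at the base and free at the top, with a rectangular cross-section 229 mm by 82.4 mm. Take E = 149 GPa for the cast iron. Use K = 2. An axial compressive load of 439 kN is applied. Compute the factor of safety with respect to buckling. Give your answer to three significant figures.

n ≈ 1.38

Buckling occurs about the weak axis: I_min = h·b³/12 with b = 82.4 mm (the shorter side).
I_min = 229×82.4³/12 = 1.068×10^7 mm⁴
I = 1.068×10^7 mm⁴ = 1.068×10^-5 m⁴
Effective length L_e = K·L = 2 × 2.55 = 5.100 m
P_cr = π²EI / L_e² = π² × 149×10⁹ × 1.068×10^-5 / 5.100² = 6.036×10^5 N
Factor of safety n = P_cr / P = 603.64 / 439 = 1.38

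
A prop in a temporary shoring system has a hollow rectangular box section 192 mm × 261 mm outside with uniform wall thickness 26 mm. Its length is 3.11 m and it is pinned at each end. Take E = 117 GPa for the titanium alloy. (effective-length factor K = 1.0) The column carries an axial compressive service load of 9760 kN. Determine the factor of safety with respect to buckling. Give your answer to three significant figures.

n ≈ 1.30

Inner dimensions: h_i = 261 − 2×26 = 209.0 mm, b_i = 192 − 2×26 = 140.0 mm
Weak-axis I_min = (h_o·b_o³ − h_i·b_i³)/12 with b_o = 192, b_i = 140.0 mm (shorter outer/inner sides).
I_min = (261×192³ − 209.0×140.0³)/12 = 1.062×10^8 mm⁴
I = 1.062×10^8 mm⁴ = 1.062×10^-4 m⁴
Effective length L_e = K·L = 1 × 3.11 = 3.110 m
P_cr = π²EI / L_e² = π² × 117×10⁹ × 1.062×10^-4 / 3.110² = 1.267×10^7 N
Factor of safety n = P_cr / P = 12673 / 9760 = 1.30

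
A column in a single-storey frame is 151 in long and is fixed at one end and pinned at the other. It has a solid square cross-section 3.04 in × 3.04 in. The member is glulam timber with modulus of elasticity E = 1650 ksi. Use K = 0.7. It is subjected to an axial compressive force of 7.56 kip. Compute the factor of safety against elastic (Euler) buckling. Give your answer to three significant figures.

n ≈ 1.37

I = a⁴/12 = 3.04⁴/12 = 7.117 in⁴
Effective length L_e = K·L = 0.7 × 151 = 105.7 in
P_cr = π²EI / L_e² = π² × 1650×10³ × 7.117 / 105.7² = 1.037×10^4 lb
Factor of safety n = P_cr / P = 10.374 / 7.56 = 1.37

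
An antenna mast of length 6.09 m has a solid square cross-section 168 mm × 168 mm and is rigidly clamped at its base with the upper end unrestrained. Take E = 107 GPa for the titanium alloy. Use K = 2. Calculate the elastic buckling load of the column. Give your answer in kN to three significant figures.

P_cr ≈ 473 kN

I = a⁴/12 = 168⁴/12 = 6.638×10^7 mm⁴
I = 6.638×10^7 mm⁴ = 6.638×10^-5 m⁴
Effective length L_e = K·L = 2 × 6.09 = 12.18 m
P_cr = π²EI / L_e² = π² × 107×10⁹ × 6.638×10^-5 / 12.18² = 4.725×10^5 N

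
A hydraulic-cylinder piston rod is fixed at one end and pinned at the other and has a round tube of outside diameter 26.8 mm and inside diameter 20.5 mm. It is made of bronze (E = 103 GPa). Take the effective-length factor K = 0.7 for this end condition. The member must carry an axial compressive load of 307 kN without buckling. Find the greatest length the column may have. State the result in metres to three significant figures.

L_max ≈ 0.335 m

d_o = 26.8 mm, d_i = 20.5 mm
I = π(d_o⁴ − d_i⁴)/64 = π(26.8⁴ − 20.50⁴)/64 = 1.665×10^4 mm⁴
I = 1.665×10^-8 m⁴
At the buckling limit P_cr = P = 3.070×10^5 N
From P_cr = π²EI/(K·L)²:  L = (1/K)·√(π²EI/P_cr) = (1/0.7)·√(π²×1.03×10^11×1.665×10^-8/3.070×10^5)
L = 0.335 m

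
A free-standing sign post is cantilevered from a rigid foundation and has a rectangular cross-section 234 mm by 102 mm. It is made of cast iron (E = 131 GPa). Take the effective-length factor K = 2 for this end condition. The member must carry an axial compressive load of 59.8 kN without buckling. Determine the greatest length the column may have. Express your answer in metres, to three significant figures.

L_max ≈ 10.6 m

Buckling occurs about the weak axis: I_min = h·b³/12 with b = 102 mm (the shorter side).
I_min = 234×102³/12 = 2.069×10^7 mm⁴
I = 2.069×10^-5 m⁴
At the buckling limit P_cr = P = 5.980×10^4 N
From P_cr = π²EI/(K·L)²:  L = (1/K)·√(π²EI/P_cr) = (1/2)·√(π²×1.31×10^11×2.069×10^-5/5.980×10^4)
L = 10.6 m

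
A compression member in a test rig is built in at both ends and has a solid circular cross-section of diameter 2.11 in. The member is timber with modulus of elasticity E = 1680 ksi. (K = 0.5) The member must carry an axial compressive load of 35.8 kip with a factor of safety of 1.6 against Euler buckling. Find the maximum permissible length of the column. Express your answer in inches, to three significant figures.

L_max ≈ 33.6 in

I = πd⁴/64 = π×2.11⁴/64 = 0.9730 in⁴
Required critical load P_cr = n·P = 1.6 × 35.8 = 57.28 kip = 5.728×10^4 lb
From P_cr = π²EI/(K·L)²:  L = (1/K)·√(π²EI/P_cr) = (1/0.5)·√(π²×1.68×10^6×0.9730/5.728×10^4)
L = 33.6 in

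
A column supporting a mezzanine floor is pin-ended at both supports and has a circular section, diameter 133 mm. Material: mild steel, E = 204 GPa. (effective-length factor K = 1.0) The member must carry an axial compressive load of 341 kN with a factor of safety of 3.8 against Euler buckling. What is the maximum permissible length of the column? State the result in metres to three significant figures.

I = πd⁴/64 = π×133⁴/64 = 1.536×10^7 mm⁴
I = 1.536×10^-5 m⁴
Required critical load P_cr = n·P = 3.8 × 341 = 1296 kN = 1.296×10^6 N
From P_cr = π²EI/(K·L)²:  L = (1/K)·√(π²EI/P_cr) = (1/1)·√(π²×2.04×10^11×1.536×10^-5/1.296×10^6)
L = 4.89 m

L_max ≈ 4.89 m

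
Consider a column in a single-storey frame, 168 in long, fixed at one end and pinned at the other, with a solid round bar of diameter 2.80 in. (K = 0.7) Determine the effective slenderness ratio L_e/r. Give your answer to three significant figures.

λ ≈ 168

I = πd⁴/64 = π×2.80⁴/64 = 3.017 in⁴
A = 6.158 in²;  r_min = √(I/A) = √(3.017/6.158) = 0.7000 in
L_e = K·L = 0.7 × 168 = 117.6 in
λ = L_e / r_min = 117.60 / 0.7000 = 168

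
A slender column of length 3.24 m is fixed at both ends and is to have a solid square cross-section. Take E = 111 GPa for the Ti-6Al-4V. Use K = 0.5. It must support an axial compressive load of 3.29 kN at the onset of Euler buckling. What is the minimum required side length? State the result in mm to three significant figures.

L_e = K·L = 0.5 × 3.24 = 1.620 m
Required I = P_cr·L_e²/(π²E) = 3.290×10^3 × 1.620² / (π² × 1.11×10^11) = 7.881×10^-9 m⁴
I_req = 7.881×10^3 mm⁴
Solid square: I = a⁴/12  ⇒  a = (12I)^(1/4) = (12×7.881×10^3)^(1/4) = 17.5 mm

a ≈ 17.5 mm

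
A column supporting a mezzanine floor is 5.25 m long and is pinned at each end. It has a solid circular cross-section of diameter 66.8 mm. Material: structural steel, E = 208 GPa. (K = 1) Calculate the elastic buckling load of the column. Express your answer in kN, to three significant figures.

P_cr ≈ 72.8 kN

I = πd⁴/64 = π×66.8⁴/64 = 9.774×10^5 mm⁴
I = 9.774×10^5 mm⁴ = 9.774×10^-7 m⁴
Effective length L_e = K·L = 1 × 5.25 = 5.250 m
P_cr = π²EI / L_e² = π² × 208×10⁹ × 9.774×10^-7 / 5.250² = 7.280×10^4 N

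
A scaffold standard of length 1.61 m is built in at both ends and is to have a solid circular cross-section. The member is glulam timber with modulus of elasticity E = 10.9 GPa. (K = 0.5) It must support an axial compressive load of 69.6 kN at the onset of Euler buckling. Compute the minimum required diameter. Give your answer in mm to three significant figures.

d ≈ 54.1 mm

L_e = K·L = 0.5 × 1.61 = 0.8050 m
Required I = P_cr·L_e²/(π²E) = 6.960×10^4 × 0.8050² / (π² × 1.09×10^10) = 4.193×10^-7 m⁴
I_req = 4.193×10^5 mm⁴
Solid circle: I = πd⁴/64  ⇒  d = (64I/π)^(1/4) = (64×4.193×10^5/π)^(1/4) = 54.1 mm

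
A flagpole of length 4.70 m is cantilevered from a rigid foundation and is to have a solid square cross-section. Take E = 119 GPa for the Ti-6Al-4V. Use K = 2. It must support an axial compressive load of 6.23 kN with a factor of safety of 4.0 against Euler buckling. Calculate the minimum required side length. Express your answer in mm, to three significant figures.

Required P_cr = n·P = 4.0 × 6.23 = 24.92 kN
L_e = K·L = 2 × 4.70 = 9.400 m
Required I = P_cr·L_e²/(π²E) = 2.492×10^4 × 9.400² / (π² × 1.19×10^11) = 1.875×10^-6 m⁴
I_req = 1.875×10^6 mm⁴
Solid square: I = a⁴/12  ⇒  a = (12I)^(1/4) = (12×1.875×10^6)^(1/4) = 68.9 mm

a ≈ 68.9 mm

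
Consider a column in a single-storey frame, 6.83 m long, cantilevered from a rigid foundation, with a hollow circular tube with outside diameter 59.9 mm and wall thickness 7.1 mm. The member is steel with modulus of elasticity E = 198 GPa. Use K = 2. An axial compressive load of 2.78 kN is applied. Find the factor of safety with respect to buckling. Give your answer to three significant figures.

Inner diameter d_i = 59.9 − 2×7.1 = 45.70 mm
I = π(d_o⁴ − d_i⁴)/64 = π(59.9⁴ − 45.70⁴)/64 = 4.178×10^5 mm⁴
I = 4.178×10^5 mm⁴ = 4.178×10^-7 m⁴
Effective length L_e = K·L = 2 × 6.83 = 13.66 m
P_cr = π²EI / L_e² = π² × 198×10⁹ × 4.178×10^-7 / 13.66² = 4.376×10^3 N
Factor of safety n = P_cr / P = 4.3759 / 2.78 = 1.57

n ≈ 1.57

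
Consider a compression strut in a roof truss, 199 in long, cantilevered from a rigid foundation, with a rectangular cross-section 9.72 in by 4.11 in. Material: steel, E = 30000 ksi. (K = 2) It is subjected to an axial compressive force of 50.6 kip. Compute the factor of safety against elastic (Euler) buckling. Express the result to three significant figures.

n ≈ 2.08

Buckling occurs about the weak axis: I_min = h·b³/12 with b = 4.11 in (the shorter side).
I_min = 9.72×4.11³/12 = 56.24 in⁴
Effective length L_e = K·L = 2 × 199 = 398.0 in
P_cr = π²EI / L_e² = π² × 30000×10³ × 56.24 / 398.0² = 1.051×10^5 lb
Factor of safety n = P_cr / P = 105.12 / 50.6 = 2.08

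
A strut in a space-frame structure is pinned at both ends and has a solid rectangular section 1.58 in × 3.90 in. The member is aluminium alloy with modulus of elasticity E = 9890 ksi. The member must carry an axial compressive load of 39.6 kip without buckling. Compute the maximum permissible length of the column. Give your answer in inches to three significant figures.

L_max ≈ 56.2 in

Buckling occurs about the weak axis: I_min = h·b³/12 with b = 1.58 in (the shorter side).
I_min = 3.90×1.58³/12 = 1.282 in⁴
At the buckling limit P_cr = P = 3.960×10^4 lb
From P_cr = π²EI/(K·L)²:  L = (1/K)·√(π²EI/P_cr) = (1/1)·√(π²×9.89×10^6×1.282/3.960×10^4)
L = 56.2 in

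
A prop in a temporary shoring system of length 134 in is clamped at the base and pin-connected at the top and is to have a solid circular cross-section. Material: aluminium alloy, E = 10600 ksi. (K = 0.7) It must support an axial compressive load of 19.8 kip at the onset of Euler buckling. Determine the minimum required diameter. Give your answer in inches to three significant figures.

d ≈ 2.41 in

L_e = K·L = 0.7 × 134 = 93.80 in
Required I = P_cr·L_e²/(π²E) = 1.980×10^4 × 93.80² / (π² × 1.06×10^7) = 1.665 in⁴
Solid circle: I = πd⁴/64  ⇒  d = (64I/π)^(1/4) = (64×1.665/π)^(1/4) = 2.41 in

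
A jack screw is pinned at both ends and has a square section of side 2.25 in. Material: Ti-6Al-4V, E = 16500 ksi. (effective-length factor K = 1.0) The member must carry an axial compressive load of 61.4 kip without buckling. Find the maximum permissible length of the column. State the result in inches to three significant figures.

I = a⁴/12 = 2.25⁴/12 = 2.136 in⁴
At the buckling limit P_cr = P = 6.140×10^4 lb
From P_cr = π²EI/(K·L)²:  L = (1/K)·√(π²EI/P_cr) = (1/1)·√(π²×1.65×10^7×2.136/6.140×10^4)
L = 75.3 in

L_max ≈ 75.3 in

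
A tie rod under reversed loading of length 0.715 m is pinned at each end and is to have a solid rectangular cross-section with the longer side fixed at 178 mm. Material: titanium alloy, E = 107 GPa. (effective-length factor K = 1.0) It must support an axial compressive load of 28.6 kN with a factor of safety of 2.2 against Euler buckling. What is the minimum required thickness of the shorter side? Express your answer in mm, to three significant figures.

Required P_cr = n·P = 2.2 × 28.6 = 62.92 kN
L_e = K·L = 1 × 0.715 = 0.7150 m
Required I = P_cr·L_e²/(π²E) = 6.292×10^4 × 0.7150² / (π² × 1.07×10^11) = 3.046×10^-8 m⁴
I_req = 3.046×10^4 mm⁴
Rectangle, weak axis: I_min = h·b³/12 with h = 178 mm fixed  ⇒  b = (12I/h)^(1/3) = 12.7 mm

b ≈ 12.7 mm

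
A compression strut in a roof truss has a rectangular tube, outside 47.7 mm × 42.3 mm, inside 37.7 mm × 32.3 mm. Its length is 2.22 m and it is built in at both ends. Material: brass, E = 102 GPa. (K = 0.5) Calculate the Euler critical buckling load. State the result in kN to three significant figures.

Weak-axis I_min = (h_o·b_o³ − h_i·b_i³)/12 with b_o = 42.3, b_i = 32.30 mm (shorter outer/inner sides).
I_min = (47.7×42.3³ − 37.70×32.30³)/12 = 1.950×10^5 mm⁴
I = 1.950×10^5 mm⁴ = 1.950×10^-7 m⁴
Effective length L_e = K·L = 0.5 × 2.22 = 1.110 m
P_cr = π²EI / L_e² = π² × 102×10⁹ × 1.950×10^-7 / 1.110² = 1.593×10^5 N

P_cr ≈ 159 kN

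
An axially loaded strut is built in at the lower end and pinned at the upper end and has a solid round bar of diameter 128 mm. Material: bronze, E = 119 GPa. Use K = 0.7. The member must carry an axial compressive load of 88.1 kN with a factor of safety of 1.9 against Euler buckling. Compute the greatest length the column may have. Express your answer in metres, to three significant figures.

L_max ≈ 13.7 m

I = πd⁴/64 = π×128⁴/64 = 1.318×10^7 mm⁴
I = 1.318×10^-5 m⁴
Required critical load P_cr = n·P = 1.9 × 88.1 = 167.4 kN = 1.674×10^5 N
From P_cr = π²EI/(K·L)²:  L = (1/K)·√(π²EI/P_cr) = (1/0.7)·√(π²×1.19×10^11×1.318×10^-5/1.674×10^5)
L = 13.7 m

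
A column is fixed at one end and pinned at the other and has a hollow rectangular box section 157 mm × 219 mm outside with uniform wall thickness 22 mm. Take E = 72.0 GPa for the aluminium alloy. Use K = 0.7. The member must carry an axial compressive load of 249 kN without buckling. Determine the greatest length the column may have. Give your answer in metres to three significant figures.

Inner dimensions: h_i = 219 − 2×22 = 175.0 mm, b_i = 157 − 2×22 = 113.0 mm
Weak-axis I_min = (h_o·b_o³ − h_i·b_i³)/12 with b_o = 157, b_i = 113.0 mm (shorter outer/inner sides).
I_min = (219×157³ − 175.0×113.0³)/12 = 4.958×10^7 mm⁴
I = 4.958×10^-5 m⁴
At the buckling limit P_cr = P = 2.490×10^5 N
From P_cr = π²EI/(K·L)²:  L = (1/K)·√(π²EI/P_cr) = (1/0.7)·√(π²×7.20×10^10×4.958×10^-5/2.490×10^5)
L = 17.0 m

L_max ≈ 17.0 m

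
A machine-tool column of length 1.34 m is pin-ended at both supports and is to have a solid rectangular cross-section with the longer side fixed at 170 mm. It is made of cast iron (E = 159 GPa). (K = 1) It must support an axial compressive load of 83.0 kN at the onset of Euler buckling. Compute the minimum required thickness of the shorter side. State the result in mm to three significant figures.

L_e = K·L = 1 × 1.34 = 1.340 m
Required I = P_cr·L_e²/(π²E) = 8.300×10^4 × 1.340² / (π² × 1.59×10^11) = 9.497×10^-8 m⁴
I_req = 9.497×10^4 mm⁴
Rectangle, weak axis: I_min = h·b³/12 with h = 170 mm fixed  ⇒  b = (12I/h)^(1/3) = 18.9 mm

b ≈ 18.9 mm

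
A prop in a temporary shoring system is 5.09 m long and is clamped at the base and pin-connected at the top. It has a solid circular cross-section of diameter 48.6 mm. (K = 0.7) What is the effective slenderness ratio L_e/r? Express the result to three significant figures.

For a solid circle r = d/4 = 48.6/4 = 12.15 mm
L_e = K·L = 0.7 × 5.09 m = 3.563 m = 3563.0 mm
λ = L_e / r_min = 3563.0 / 12.15 = 293

λ ≈ 293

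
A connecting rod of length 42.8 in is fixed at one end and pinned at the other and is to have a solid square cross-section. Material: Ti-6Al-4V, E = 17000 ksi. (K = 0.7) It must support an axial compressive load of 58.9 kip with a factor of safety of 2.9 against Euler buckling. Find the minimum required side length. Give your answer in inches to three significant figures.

Required P_cr = n·P = 2.9 × 58.9 = 170.8 kip
L_e = K·L = 0.7 × 42.8 = 29.96 in
Required I = P_cr·L_e²/(π²E) = 1.708×10^5 × 29.96² / (π² × 1.70×10^7) = 0.9138 in⁴
Solid square: I = a⁴/12  ⇒  a = (12I)^(1/4) = (12×0.9138)^(1/4) = 1.82 in

a ≈ 1.82 in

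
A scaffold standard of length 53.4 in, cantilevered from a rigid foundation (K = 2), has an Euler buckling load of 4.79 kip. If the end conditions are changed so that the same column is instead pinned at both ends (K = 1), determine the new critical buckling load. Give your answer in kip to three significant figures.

P_cr ≈ 19.2 kip

P_cr ∝ 1/K², so P_cr,new = P_cr,old × (K_old/K_new)² = 4.79 × (2/1)²
= 4.79 × 4.000 = 19.2 kip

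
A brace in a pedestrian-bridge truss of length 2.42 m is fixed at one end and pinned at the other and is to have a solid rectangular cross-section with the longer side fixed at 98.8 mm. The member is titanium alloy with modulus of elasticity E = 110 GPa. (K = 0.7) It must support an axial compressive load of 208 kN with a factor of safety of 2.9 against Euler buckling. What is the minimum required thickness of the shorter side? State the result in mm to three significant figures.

b ≈ 57.9 mm

Required P_cr = n·P = 2.9 × 208 = 603.2 kN
L_e = K·L = 0.7 × 2.42 = 1.694 m
Required I = P_cr·L_e²/(π²E) = 6.032×10^5 × 1.694² / (π² × 1.10×10^11) = 1.594×10^-6 m⁴
I_req = 1.594×10^6 mm⁴
Rectangle, weak axis: I_min = h·b³/12 with h = 98.8 mm fixed  ⇒  b = (12I/h)^(1/3) = 57.9 mm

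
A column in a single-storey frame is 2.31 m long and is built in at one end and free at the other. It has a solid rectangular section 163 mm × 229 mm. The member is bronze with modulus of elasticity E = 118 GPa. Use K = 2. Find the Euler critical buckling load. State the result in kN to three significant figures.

Buckling occurs about the weak axis: I_min = h·b³/12 with b = 163 mm (the shorter side).
I_min = 229×163³/12 = 8.265×10^7 mm⁴
I = 8.265×10^7 mm⁴ = 8.265×10^-5 m⁴
Effective length L_e = K·L = 2 × 2.31 = 4.620 m
P_cr = π²EI / L_e² = π² × 118×10⁹ × 8.265×10^-5 / 4.620² = 4.509×10^6 N

P_cr ≈ 4510 kN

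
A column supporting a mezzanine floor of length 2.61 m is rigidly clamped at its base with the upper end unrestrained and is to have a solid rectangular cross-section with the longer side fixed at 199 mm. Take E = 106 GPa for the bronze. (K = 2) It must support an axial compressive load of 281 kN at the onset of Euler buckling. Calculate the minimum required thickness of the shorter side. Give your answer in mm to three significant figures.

b ≈ 76.1 mm

L_e = K·L = 2 × 2.61 = 5.220 m
Required I = P_cr·L_e²/(π²E) = 2.810×10^5 × 5.220² / (π² × 1.06×10^11) = 7.319×10^-6 m⁴
I_req = 7.319×10^6 mm⁴
Rectangle, weak axis: I_min = h·b³/12 with h = 199 mm fixed  ⇒  b = (12I/h)^(1/3) = 76.1 mm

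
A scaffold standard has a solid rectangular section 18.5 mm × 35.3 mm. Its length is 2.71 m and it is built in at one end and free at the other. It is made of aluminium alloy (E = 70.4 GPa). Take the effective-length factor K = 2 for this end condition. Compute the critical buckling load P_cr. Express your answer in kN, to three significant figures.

Buckling occurs about the weak axis: I_min = h·b³/12 with b = 18.5 mm (the shorter side).
I_min = 35.3×18.5³/12 = 1.863×10^4 mm⁴
I = 1.863×10^4 mm⁴ = 1.863×10^-8 m⁴
Effective length L_e = K·L = 2 × 2.71 = 5.420 m
P_cr = π²EI / L_e² = π² × 70.4×10⁹ × 1.863×10^-8 / 5.420² = 440.5 N

P_cr ≈ 0.441 kN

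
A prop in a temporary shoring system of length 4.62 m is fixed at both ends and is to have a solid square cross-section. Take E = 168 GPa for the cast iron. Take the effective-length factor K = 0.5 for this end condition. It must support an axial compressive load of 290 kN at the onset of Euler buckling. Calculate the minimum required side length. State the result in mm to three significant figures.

a ≈ 57.8 mm

L_e = K·L = 0.5 × 4.62 = 2.310 m
Required I = P_cr·L_e²/(π²E) = 2.900×10^5 × 2.310² / (π² × 1.68×10^11) = 9.333×10^-7 m⁴
I_req = 9.333×10^5 mm⁴
Solid square: I = a⁴/12  ⇒  a = (12I)^(1/4) = (12×9.333×10^5)^(1/4) = 57.8 mm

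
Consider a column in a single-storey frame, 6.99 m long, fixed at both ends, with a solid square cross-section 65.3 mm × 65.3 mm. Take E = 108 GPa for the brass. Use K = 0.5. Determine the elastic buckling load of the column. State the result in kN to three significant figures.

P_cr ≈ 132 kN

I = a⁴/12 = 65.3⁴/12 = 1.515×10^6 mm⁴
I = 1.515×10^6 mm⁴ = 1.515×10^-6 m⁴
Effective length L_e = K·L = 0.5 × 6.99 = 3.495 m
P_cr = π²EI / L_e² = π² × 108×10⁹ × 1.515×10^-6 / 3.495² = 1.322×10^5 N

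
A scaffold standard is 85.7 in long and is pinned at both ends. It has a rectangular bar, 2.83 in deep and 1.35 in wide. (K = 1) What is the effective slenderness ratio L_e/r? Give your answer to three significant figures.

Buckling occurs about the weak axis: I_min = h·b³/12 with b = 1.35 in (the shorter side).
I_min = 2.83×1.35³/12 = 0.5802 in⁴
A = 3.821 in²;  r_min = √(I/A) = √(0.5802/3.821) = 0.3897 in
L_e = K·L = 1 × 85.7 = 85.70 in
λ = L_e / r_min = 85.700 / 0.3897 = 220

λ ≈ 220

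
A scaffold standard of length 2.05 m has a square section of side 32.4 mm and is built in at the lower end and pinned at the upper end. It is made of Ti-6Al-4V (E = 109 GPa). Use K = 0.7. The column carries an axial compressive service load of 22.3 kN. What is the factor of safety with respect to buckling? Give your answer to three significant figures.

n ≈ 2.15

I = a⁴/12 = 32.4⁴/12 = 9.183×10^4 mm⁴
I = 9.183×10^4 mm⁴ = 9.183×10^-8 m⁴
Effective length L_e = K·L = 0.7 × 2.05 = 1.435 m
P_cr = π²EI / L_e² = π² × 109×10⁹ × 9.183×10^-8 / 1.435² = 4.798×10^4 N
Factor of safety n = P_cr / P = 47.976 / 22.3 = 2.15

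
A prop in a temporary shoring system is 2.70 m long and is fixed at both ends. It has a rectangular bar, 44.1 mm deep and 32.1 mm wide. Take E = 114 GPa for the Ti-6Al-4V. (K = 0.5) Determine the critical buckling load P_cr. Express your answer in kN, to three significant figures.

Buckling occurs about the weak axis: I_min = h·b³/12 with b = 32.1 mm (the shorter side).
I_min = 44.1×32.1³/12 = 1.216×10^5 mm⁴
I = 1.216×10^5 mm⁴ = 1.216×10^-7 m⁴
Effective length L_e = K·L = 0.5 × 2.70 = 1.350 m
P_cr = π²EI / L_e² = π² × 114×10⁹ × 1.216×10^-7 / 1.350² = 7.504×10^4 N

P_cr ≈ 75.0 kN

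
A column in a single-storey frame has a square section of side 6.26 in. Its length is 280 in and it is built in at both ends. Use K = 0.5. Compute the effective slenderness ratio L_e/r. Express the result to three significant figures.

λ ≈ 77.5

For a square r = a/√12 = 6.26/√12 = 1.807 in
L_e = K·L = 0.5 × 280 = 140.0 in
λ = L_e / r_min = 140.00 / 1.807 = 77.5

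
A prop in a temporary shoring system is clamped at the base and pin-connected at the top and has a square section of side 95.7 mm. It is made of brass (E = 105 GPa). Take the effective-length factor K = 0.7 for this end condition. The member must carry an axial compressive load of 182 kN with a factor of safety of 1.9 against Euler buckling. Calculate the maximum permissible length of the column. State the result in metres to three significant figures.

L_max ≈ 6.54 m

I = a⁴/12 = 95.7⁴/12 = 6.990×10^6 mm⁴
I = 6.990×10^-6 m⁴
Required critical load P_cr = n·P = 1.9 × 182 = 345.8 kN = 3.458×10^5 N
From P_cr = π²EI/(K·L)²:  L = (1/K)·√(π²EI/P_cr) = (1/0.7)·√(π²×1.05×10^11×6.990×10^-6/3.458×10^5)
L = 6.54 m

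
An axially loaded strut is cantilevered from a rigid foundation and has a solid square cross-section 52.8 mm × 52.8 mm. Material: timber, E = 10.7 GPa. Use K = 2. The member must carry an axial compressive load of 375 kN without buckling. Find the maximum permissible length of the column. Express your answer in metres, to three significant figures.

L_max ≈ 0.214 m

I = a⁴/12 = 52.8⁴/12 = 6.477×10^5 mm⁴
I = 6.477×10^-7 m⁴
At the buckling limit P_cr = P = 3.750×10^5 N
From P_cr = π²EI/(K·L)²:  L = (1/K)·√(π²EI/P_cr) = (1/2)·√(π²×1.07×10^10×6.477×10^-7/3.750×10^5)
L = 0.214 m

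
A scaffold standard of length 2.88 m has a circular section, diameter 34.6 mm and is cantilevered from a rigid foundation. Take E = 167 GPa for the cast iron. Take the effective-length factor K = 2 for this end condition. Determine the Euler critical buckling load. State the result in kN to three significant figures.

I = πd⁴/64 = π×34.6⁴/64 = 7.035×10^4 mm⁴
I = 7.035×10^4 mm⁴ = 7.035×10^-8 m⁴
Effective length L_e = K·L = 2 × 2.88 = 5.760 m
P_cr = π²EI / L_e² = π² × 167×10⁹ × 7.035×10^-8 / 5.760² = 3.495×10^3 N

P_cr ≈ 3.49 kN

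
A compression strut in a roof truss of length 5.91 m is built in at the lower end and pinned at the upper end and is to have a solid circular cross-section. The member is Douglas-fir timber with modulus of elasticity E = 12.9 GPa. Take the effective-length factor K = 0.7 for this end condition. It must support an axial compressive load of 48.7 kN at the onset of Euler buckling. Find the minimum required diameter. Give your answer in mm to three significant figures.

L_e = K·L = 0.7 × 5.91 = 4.137 m
Required I = P_cr·L_e²/(π²E) = 4.870×10^4 × 4.137² / (π² × 1.29×10^10) = 6.547×10^-6 m⁴
I_req = 6.547×10^6 mm⁴
Solid circle: I = πd⁴/64  ⇒  d = (64I/π)^(1/4) = (64×6.547×10^6/π)^(1/4) = 107 mm

d ≈ 107 mm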